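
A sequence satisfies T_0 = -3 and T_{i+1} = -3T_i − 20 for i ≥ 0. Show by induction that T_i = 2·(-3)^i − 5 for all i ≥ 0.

Base case: T_0 = -3, and 2·(-3)^0 − 5 = 2 − 5 = -3.
Assume T_k = 2·(-3)^k − 5 for some k ≥ 0.
Then T_{k+1} = -3T_k − 20 = -3·(2·(-3)^k − 5) − 20 = -6·(-3)^k + 15 − 20 = 2·(-3)^{k+1} − 5.
Hence T_i = 2·(-3)^i − 5 for every i ≥ 0, by induction.

T_i = 2·(-3)^i − 5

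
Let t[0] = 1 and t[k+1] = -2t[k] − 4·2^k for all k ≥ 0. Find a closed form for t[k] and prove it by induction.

Claim: t[k] = 2·(-2)^k − 2^k.

Base case: t[0] = 1, and 2·(-2)^0 − 2^0 = 2 − 1 = 1.
Assume t[j] = 2·(-2)^j − 2^j for some j ≥ 0.
Then t[j+1] = -2t[j] − 4·2^j = -2·(2·(-2)^j − 2^j) − 4·2^j = 2·(-2)^{j+1} + 2·2^j − 4·2^j = 2·(-2)^{j+1} − 2·2^j = 2·(-2)^{j+1} − 2^{j+1}.
This completes the inductive step, so t[k] = 2·(-2)^k − 2^k for all k ≥ 0.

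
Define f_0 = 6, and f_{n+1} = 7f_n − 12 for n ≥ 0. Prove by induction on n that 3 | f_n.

Base case: f_0 = 6 = 3·2, so 3 | f_0.
Assume 3 | f_m, so f_m = 3t for some integer t.
Then f_{m+1} = 7f_m − 12 = 7·(3t) − 12 = 3(7t − 4), so 3 | f_{m+1}.
By induction, 3 | f_n for all n ≥ 0.

3 | f_n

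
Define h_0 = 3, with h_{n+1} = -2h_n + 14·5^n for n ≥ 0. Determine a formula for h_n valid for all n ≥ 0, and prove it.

Claim: h_n = (-2)^n + 2·5^n.

Base case: h_0 = 3, and (-2)^0 + 2·5^0 = 1 + 2 = 3.
Assume h_r = (-2)^r + 2·5^r for some r ≥ 0.
Then h_{r+1} = -2h_r + 14·5^r = -2·((-2)^r + 2·5^r) + 14·5^r = (-2)^{r+1} − 4·5^r + 14·5^r = (-2)^{r+1} + 10·5^r = (-2)^{r+1} + 2·5^{r+1}.
So the formula holds for r+1, and by induction h_n = (-2)^n + 2·5^n for all n ≥ 0.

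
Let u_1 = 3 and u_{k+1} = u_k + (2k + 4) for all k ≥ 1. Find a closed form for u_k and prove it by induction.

Claim: u_k = k^2 + 3k − 1.

Base case: u_1 = 3, and 1^2 + 3·1 − 1 = 3.
Assume u_m = m^2 + 3m − 1.
Then u_{m+1} = u_m + (2m + 4) = (m^2 + 3m − 1) + (2m + 4) = m^2 + 5m + 3,
and (m+1)^2 + 3·(m+1) − 1 = m^2 + 5m + 3.
Hence u_k = k^2 + 3k − 1 for every k ≥ 1, by induction.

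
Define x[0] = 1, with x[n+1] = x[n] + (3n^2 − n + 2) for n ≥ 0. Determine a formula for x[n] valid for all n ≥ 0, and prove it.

Claim: x[n] = n^3 − 2n^2 + 3n + 1.

Base case: x[0] = 1, and 0^3 − 2·0^2 + 3·0 + 1 = 1.
Assume x[m] = m^3 − 2m^2 + 3m + 1.
Then x[m+1] = x[m] + (3m^2 − m + 2) = (m^3 − 2m^2 + 3m + 1) + (3m^2 − m + 2) = m^3 + m^2 + 2m + 3,
and (m+1)^3 − 2·(m+1)^2 + 3·(m+1) + 1 = m^3 + m^2 + 2m + 3.
Hence x[n] = n^3 − 2n^2 + 3n + 1 for every n ≥ 0, by induction.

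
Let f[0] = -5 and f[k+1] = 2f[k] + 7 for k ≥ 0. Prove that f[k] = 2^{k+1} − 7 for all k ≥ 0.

Base case: f[0] = -5, and 2^{0+1} − 7 = 2 − 7 = -5.
Assume f[j] = 2^{j+1} − 7 for some j ≥ 0.
Then f[j+1] = 2f[j] + 7 = 2·(2^{j+1} − 7) + 7 = 2^{j+2} − 14 + 7 = 2^{j+2} − 7.
By induction, f[k] = 2^{k+1} − 7 for all k ≥ 0.

f[k] = 2^{k+1} − 7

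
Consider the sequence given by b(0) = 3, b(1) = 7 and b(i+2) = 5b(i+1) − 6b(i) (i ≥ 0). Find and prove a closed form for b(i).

Claim: b(i) = 2·2^i + 3^i.

Base cases: b(0) = 3 and 2·2^0 + 3^0 = 3; b(1) = 7 and 2·2^1 + 3^1 = 7.
Assume b(t) = 2·2^t + 3^t for all 0 ≤ t ≤ j, where j ≥ 1.
Then b(j+1) = 5b(j) − 6b(j−1) = 5·(2·2^j + 3^j) − 6·(2·2^{j−1} + 3^{j−1}) = 2·(5·2 − 6)2^{j−1} + (5·3 − 6)3^{j−1} = 8·2^{j−1} + 9·3^{j−1} = 2·2^{j+1} + 3^{j+1}.
By strong induction, b(i) = 2·2^i + 3^i for all i ≥ 0.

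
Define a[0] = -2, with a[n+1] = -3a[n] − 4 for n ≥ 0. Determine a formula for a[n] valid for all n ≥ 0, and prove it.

Claim: a[n] = -(-3)^n − 1.

Base case: a[0] = -2, and -(-3)^0 − 1 = -1 − 1 = -2.
Assume a[k] = -(-3)^k − 1 for some k ≥ 0.
Then a[k+1] = -3a[k] − 4 = -3·(-(-3)^k − 1) − 4 = 3·(-3)^k + 3 − 4 = -(-3)^{k+1} − 1.
By induction, a[n] = -(-3)^n − 1 for all n ≥ 0.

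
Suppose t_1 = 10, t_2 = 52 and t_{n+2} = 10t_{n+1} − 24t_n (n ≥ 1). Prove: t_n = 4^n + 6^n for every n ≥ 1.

Base cases: t_1 = 10 and 4^1 + 6^1 = 10; t_2 = 52 and 4^2 + 6^2 = 52.
Assume t_j = 4^j + 6^j for all 1 ≤ j ≤ k, where k ≥ 2.
Then t_{k+1} = 10t_k − 24t_{k−1} = 10·(4^k + 6^k) − 24·(4^{k−1} + 6^{k−1}) = (10·4 − 24)4^{k−1} + (10·6 − 24)6^{k−1} = 16·4^{k−1} + 36·6^{k−1} = 4^{k+1} + 6^{k+1}.
Hence t_n = 4^n + 6^n for every n ≥ 1, by strong induction.

t_n = 4^n + 6^n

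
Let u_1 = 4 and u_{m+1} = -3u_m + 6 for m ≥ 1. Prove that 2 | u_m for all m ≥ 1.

Base case: u_1 = 4 = 2·2, so 2 | u_1.
Assume 2 | u_j, so u_j = 2t for some integer t.
Then u_{j+1} = -3u_j + 6 = -3·(2t) + 6 = 2(-3t + 3), so 2 | u_{j+1}.
Hence 2 | u_m for every m ≥ 1, by induction.

2 | u_m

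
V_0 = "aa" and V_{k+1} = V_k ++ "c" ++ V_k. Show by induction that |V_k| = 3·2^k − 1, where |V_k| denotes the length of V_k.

Base case: |V_0| = 2, and 3·2^0 − 1 = 2.
Assume |V_r| = 3·2^r − 1.
Then |V_{r+1}| = |V_r| + 1 + |V_r| = 2|V_r| + 1 = 2(3·2^r − 1) + 1 = 3·2^{r+1} − 2 + 1 = 3·2^{r+1} − 1.
By induction, |V_k| = 3·2^k − 1 for all k ≥ 0.

|V_k| = 3·2^k − 1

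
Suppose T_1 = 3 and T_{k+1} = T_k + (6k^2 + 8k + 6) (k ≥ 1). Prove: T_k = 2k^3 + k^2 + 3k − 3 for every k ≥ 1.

Base case: T_1 = 3, and 2·1^3 + 1^2 + 3·1 − 3 = 3.
Assume T_r = 2r^3 + r^2 + 3r − 3.
Then T_{r+1} = T_r + (6r^2 + 8r + 6) = (2r^3 + r^2 + 3r − 3) + (6r^2 + 8r + 6) = 2r^3 + 7r^2 + 11r + 3,
and 2·(r+1)^3 + (r+1)^2 + 3·(r+1) − 3 = 2r^3 + 7r^2 + 11r + 3.
By induction, T_k = 2k^3 + k^2 + 3k − 3 for all k ≥ 1.

T_k = 2k^3 + k^2 + 3k − 3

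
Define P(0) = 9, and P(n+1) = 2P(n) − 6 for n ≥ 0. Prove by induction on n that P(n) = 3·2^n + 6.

Base case: P(0) = 9, and 3·2^0 + 6 = 3 + 6 = 9.
Assume P(r) = 3·2^r + 6 for some r ≥ 0.
Then P(r+1) = 2P(r) − 6 = 2·(3·2^r + 6) − 6 = 6·2^r + 12 − 6 = 3·2^{r+1} + 6.
By induction, P(n) = 3·2^n + 6 for all n ≥ 0.

P(n) = 3·2^n + 6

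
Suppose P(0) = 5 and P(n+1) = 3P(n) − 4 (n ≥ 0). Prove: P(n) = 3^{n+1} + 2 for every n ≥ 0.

Base case: P(0) = 5, and 3^{0+1} + 2 = 3 + 2 = 5.
Assume P(j) = 3^{j+1} + 2 for some j ≥ 0.
Then P(j+1) = 3P(j) − 4 = 3·(3^{j+1} + 2) − 4 = 3^{j+2} + 6 − 4 = 3^{j+2} + 2.
Hence P(n) = 3^{n+1} + 2 for every n ≥ 0, by induction.

P(n) = 3^{n+1} + 2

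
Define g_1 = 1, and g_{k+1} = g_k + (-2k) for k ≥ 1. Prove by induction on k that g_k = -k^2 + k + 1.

Base case: g_1 = 1, and -1^2 + 1 + 1 = 1.
Assume g_j = -j^2 + j + 1.
Then g_{j+1} = g_j + (-2j) = (-j^2 + j + 1) + (-2j) = -j^2 − j + 1,
and -(j+1)^2 + (j+1) + 1 = -j^2 − j + 1.
This completes the inductive step, so g_k = -k^2 + k + 1 for all k ≥ 1.

g_k = -k^2 + k + 1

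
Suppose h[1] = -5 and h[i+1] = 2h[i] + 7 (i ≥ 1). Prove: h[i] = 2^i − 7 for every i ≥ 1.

Base case: h[1] = -5, and 2^1 − 7 = 2 − 7 = -5.
Assume h[j] = 2^j − 7 for some j ≥ 1.
Then h[j+1] = 2h[j] + 7 = 2·(2^j − 7) + 7 = 2^{j+1} − 14 + 7 = 2^{j+1} − 7.
This completes the inductive step, so h[i] = 2^i − 7 for all i ≥ 1.

h[i] = 2^i − 7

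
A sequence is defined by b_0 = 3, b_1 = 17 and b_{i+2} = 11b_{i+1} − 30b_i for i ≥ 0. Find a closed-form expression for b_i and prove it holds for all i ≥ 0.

Claim: b_i = 2·6^i + 5^i.

Base cases: b_0 = 3 and 2·6^0 + 5^0 = 3; b_1 = 17 and 2·6^1 + 5^1 = 17.
Assume b_j = 2·6^j + 5^j for all 0 ≤ j ≤ m, where m ≥ 1.
Then b_{m+1} = 11b_m − 30b_{m−1} = 11·(2·6^m + 5^m) − 30·(2·6^{m−1} + 5^{m−1}) = 2·(11·6 − 30)6^{m−1} + (11·5 − 30)5^{m−1} = 72·6^{m−1} + 25·5^{m−1} = 2·6^{m+1} + 5^{m+1}.
This completes the inductive step, so b_i = 2·6^i + 5^i for all i ≥ 0.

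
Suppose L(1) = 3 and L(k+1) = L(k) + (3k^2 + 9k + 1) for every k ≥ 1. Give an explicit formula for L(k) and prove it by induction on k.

Claim: L(k) = k^3 + 3k^2 − 3k + 2.

Base case: L(1) = 3, and 1^3 + 3·1^2 − 3·1 + 2 = 3.
Assume L(m) = m^3 + 3m^2 − 3m + 2.
Then L(m+1) = L(m) + (3m^2 + 9m + 1) = (m^3 + 3m^2 − 3m + 2) + (3m^2 + 9m + 1) = m^3 + 6m^2 + 6m + 3,
and (m+1)^3 + 3·(m+1)^2 − 3·(m+1) + 2 = m^3 + 6m^2 + 6m + 3.
By induction, L(k) = k^3 + 3k^2 − 3k + 2 for all k ≥ 1.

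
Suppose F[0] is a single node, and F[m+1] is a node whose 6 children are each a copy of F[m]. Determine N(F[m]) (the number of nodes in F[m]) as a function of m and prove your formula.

Claim: N(F[m]) = (6^{m+1} − 1)/5.

Base case: N(F[0]) = 1, and (6^{0+1} − 1)/5 = 1.
Assume N(F[r]) = (6^{r+1} − 1)/5.
Then N(F[r+1]) = 1 + 6N(F[r]) = 1 + 6·(6^{r+1} − 1)/5 = 1 + (6^{r+2} − 6)/5 = (5 + 6^{r+2} − 6)/5 = (6^{r+2} − 1)/5.
So the formula holds for r+1, and by induction N(F[m]) = (6^{m+1} − 1)/5 for all m ≥ 0.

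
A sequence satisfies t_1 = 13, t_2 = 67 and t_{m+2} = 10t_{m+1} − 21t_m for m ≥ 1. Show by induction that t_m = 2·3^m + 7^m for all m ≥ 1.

Base cases: t_1 = 13 and 2·3^1 + 7^1 = 13; t_2 = 67 and 2·3^2 + 7^2 = 67.
Assume t_i = 2·3^i + 7^i for all 1 ≤ i ≤ j, where j ≥ 2.
Then t_{j+1} = 10t_j − 21t_{j−1} = 10·(2·3^j + 7^j) − 21·(2·3^{j−1} + 7^{j−1}) = 2·(10·3 − 21)3^{j−1} + (10·7 − 21)7^{j−1} = 18·3^{j−1} + 49·7^{j−1} = 2·3^{j+1} + 7^{j+1}.
Hence t_m = 2·3^m + 7^m for every m ≥ 1, by strong induction.

t_m = 2·3^m + 7^m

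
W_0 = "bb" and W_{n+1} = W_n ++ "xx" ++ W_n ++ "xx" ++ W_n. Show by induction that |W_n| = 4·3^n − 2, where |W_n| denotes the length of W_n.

Base case: |W_0| = 2, and 4·3^0 − 2 = 2.
Assume |W_r| = 4·3^r − 2.
Then |W_{r+1}| = 3|W_r| + 4 = 3(4·3^r − 2) + 4 = 4·3^{r+1} − 6 + 4 = 4·3^{r+1} − 2.
By induction, |W_n| = 4·3^n − 2 for all n ≥ 0.

|W_n| = 4·3^n − 2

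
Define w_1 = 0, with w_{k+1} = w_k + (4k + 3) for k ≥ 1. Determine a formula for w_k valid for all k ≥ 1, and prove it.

Claim: w_k = 2k^2 + k − 3.

Base case: w_1 = 0, and 2·1^2 + 1 − 3 = 0.
Assume w_m = 2m^2 + m − 3.
Then w_{m+1} = w_m + (4m + 3) = (2m^2 + m − 3) + (4m + 3) = 2m^2 + 5m,
and 2·(m+1)^2 + (m+1) − 3 = 2m^2 + 5m.
This completes the inductive step, so w_k = 2k^2 + k − 3 for all k ≥ 1.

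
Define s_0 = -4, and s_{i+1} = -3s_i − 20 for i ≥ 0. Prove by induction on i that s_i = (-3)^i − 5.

Base case: s_0 = -4, and (-3)^0 − 5 = 1 − 5 = -4.
Assume s_j = (-3)^j − 5 for some j ≥ 0.
Then s_{j+1} = -3s_j − 20 = -3·((-3)^j − 5) − 20 = -3·(-3)^j + 15 − 20 = (-3)^{j+1} − 5.
Hence s_i = (-3)^i − 5 for every i ≥ 0, by induction.

s_i = (-3)^i − 5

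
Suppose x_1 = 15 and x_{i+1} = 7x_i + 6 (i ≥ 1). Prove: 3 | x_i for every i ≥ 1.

Base case: x_1 = 15 = 3·5, so 3 | x_1.
Assume 3 | x_r, so x_r = 3t for some integer t.
Then x_{r+1} = 7x_r + 6 = 7·(3t) + 6 = 3(7t + 2), so 3 | x_{r+1}.
So the property holds for r+1, and by induction 3 | x_i for all i ≥ 1.

3 | x_i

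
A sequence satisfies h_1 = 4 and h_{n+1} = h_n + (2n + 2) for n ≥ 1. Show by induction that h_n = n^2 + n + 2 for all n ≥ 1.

Base case: h_1 = 4, and 1^2 + 1 + 2 = 4.
Assume h_m = m^2 + m + 2.
Then h_{m+1} = h_m + (2m + 2) = (m^2 + m + 2) + (2m + 2) = m^2 + 3m + 4,
and (m+1)^2 + (m+1) + 2 = m^2 + 3m + 4.
Hence h_n = n^2 + n + 2 for every n ≥ 1, by induction.

h_n = n^2 + n + 2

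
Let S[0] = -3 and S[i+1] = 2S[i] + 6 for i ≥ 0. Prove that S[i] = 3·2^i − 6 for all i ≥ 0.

Base case: S[0] = -3, and 3·2^0 − 6 = 3 − 6 = -3.
Assume S[j] = 3·2^j − 6 for some j ≥ 0.
Then S[j+1] = 2S[j] + 6 = 2·(3·2^j − 6) + 6 = 6·2^j − 12 + 6 = 3·2^{j+1} − 6.
So the formula holds for j+1, and by induction S[i] = 3·2^i − 6 for all i ≥ 0.

S[i] = 3·2^i − 6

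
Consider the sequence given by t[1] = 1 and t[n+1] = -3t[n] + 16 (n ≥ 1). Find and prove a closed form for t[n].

Claim: t[n] = (-3)^n + 4.

Base case: t[1] = 1, and (-3)^1 + 4 = -3 + 4 = 1.
Assume t[k] = (-3)^k + 4 for some k ≥ 1.
Then t[k+1] = -3t[k] + 16 = -3·((-3)^k + 4) + 16 = -3·(-3)^k − 12 + 16 = (-3)^{k+1} + 4.
So the formula holds for k+1, and by induction t[n] = (-3)^n + 4 for all n ≥ 1.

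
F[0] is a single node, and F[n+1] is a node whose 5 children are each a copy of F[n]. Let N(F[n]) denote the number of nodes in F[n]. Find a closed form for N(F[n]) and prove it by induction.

Claim: N(F[n]) = (5^{n+1} − 1)/4.

Base case: N(F[0]) = 1, and (5^{0+1} − 1)/4 = 1.
Assume N(F[m]) = (5^{m+1} − 1)/4.
Then N(F[m+1]) = 1 + 5N(F[m]) = 1 + 5·(5^{m+1} − 1)/4 = 1 + (5^{m+2} − 5)/4 = (4 + 5^{m+2} − 5)/4 = (5^{m+2} − 1)/4.
By induction, N(F[n]) = (5^{n+1} − 1)/4 for all n ≥ 0.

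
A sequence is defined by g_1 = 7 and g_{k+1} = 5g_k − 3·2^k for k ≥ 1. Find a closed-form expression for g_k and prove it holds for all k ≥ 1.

Claim: g_k = 5^k + 2^k.

Base case: g_1 = 7, and 5^1 + 2^1 = 5 + 2 = 7.
Assume g_j = 5^j + 2^j for some j ≥ 1.
Then g_{j+1} = 5g_j − 3·2^j = 5·(5^j + 2^j) − 3·2^j = 5^{j+1} + 5·2^j − 3·2^j = 5^{j+1} + 2·2^j = 5^{j+1} + 2^{j+1}.
By induction, g_k = 5^k + 2^k for all k ≥ 1.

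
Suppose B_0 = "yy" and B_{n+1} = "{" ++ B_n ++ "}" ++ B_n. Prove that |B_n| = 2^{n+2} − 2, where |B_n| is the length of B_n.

Base case: |B_0| = 2, and 2^{0+2} − 2 = 2.
Assume |B_j| = 2^{j+2} − 2.
Then |B_{j+1}| = 1 + |B_j| + 1 + |B_j| = 2|B_j| + 2 = 2(2^{j+2} − 2) + 2 = 2^{j+3} − 4 + 2 = 2^{j+3} − 2.
By induction, |B_n| = 2^{n+2} − 2 for all n ≥ 0.

|B_n| = 2^{n+2} − 2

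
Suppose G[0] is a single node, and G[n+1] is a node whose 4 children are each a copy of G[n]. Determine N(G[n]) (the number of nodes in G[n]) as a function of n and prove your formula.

Claim: N(G[n]) = (4^{n+1} − 1)/3.

Base case: N(G[0]) = 1, and (4^{0+1} − 1)/3 = 1.
Assume N(G[j]) = (4^{j+1} − 1)/3.
Then N(G[j+1]) = 1 + 4N(G[j]) = 1 + 4·(4^{j+1} − 1)/3 = 1 + (4^{j+2} − 4)/3 = (3 + 4^{j+2} − 4)/3 = (4^{j+2} − 1)/3.
By induction, N(G[n]) = (4^{n+1} − 1)/3 for all n ≥ 0.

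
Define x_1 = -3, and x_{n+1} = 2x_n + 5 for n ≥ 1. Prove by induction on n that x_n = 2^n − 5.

Base case: x_1 = -3, and 2^1 − 5 = 2 − 5 = -3.
Assume x_j = 2^j − 5 for some j ≥ 1.
Then x_{j+1} = 2x_j + 5 = 2·(2^j − 5) + 5 = 2^{j+1} − 10 + 5 = 2^{j+1} − 5.
So the formula holds for j+1, and by induction x_n = 2^n − 5 for all n ≥ 1.

x_n = 2^n − 5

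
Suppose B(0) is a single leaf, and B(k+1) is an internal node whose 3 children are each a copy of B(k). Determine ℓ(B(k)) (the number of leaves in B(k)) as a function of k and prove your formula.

Claim: ℓ(B(k)) = 3^k.

Base case: ℓ(B(0)) = 1, and 3^0 = 1.
Assume ℓ(B(r)) = 3^r.
Then ℓ(B(r+1)) = 3·ℓ(B(r)) = 3·3^r = 3^{r+1}.
By induction, ℓ(B(k)) = 3^k for all k ≥ 0.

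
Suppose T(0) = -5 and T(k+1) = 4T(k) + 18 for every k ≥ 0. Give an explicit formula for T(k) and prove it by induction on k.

Claim: T(k) = 4^k − 6.

Base case: T(0) = -5, and 4^0 − 6 = 1 − 6 = -5.
Assume T(j) = 4^j − 6 for some j ≥ 0.
Then T(j+1) = 4T(j) + 18 = 4·(4^j − 6) + 18 = 4^{j+1} − 24 + 18 = 4^{j+1} − 6.
Hence T(k) = 4^k − 6 for every k ≥ 0, by induction.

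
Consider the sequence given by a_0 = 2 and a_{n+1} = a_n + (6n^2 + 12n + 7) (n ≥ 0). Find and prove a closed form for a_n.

Claim: a_n = 2n^3 + 3n^2 + 2n + 2.

Base case: a_0 = 2, and 2·0^3 + 3·0^2 + 2·0 + 2 = 2.
Assume a_r = 2r^3 + 3r^2 + 2r + 2.
Then a_{r+1} = a_r + (6r^2 + 12r + 7) = (2r^3 + 3r^2 + 2r + 2) + (6r^2 + 12r + 7) = 2r^3 + 9r^2 + 14r + 9,
and 2·(r+1)^3 + 3·(r+1)^2 + 2·(r+1) + 2 = 2r^3 + 9r^2 + 14r + 9.
Hence a_n = 2n^3 + 3n^2 + 2n + 2 for every n ≥ 0, by induction.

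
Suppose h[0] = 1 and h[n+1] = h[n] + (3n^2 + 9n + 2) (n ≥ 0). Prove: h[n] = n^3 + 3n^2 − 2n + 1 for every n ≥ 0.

Base case: h[0] = 1, and 0^3 + 3·0^2 − 2·0 + 1 = 1.
Assume h[m] = m^3 + 3m^2 − 2m + 1.
Then h[m+1] = h[m] + (3m^2 + 9m + 2) = (m^3 + 3m^2 − 2m + 1) + (3m^2 + 9m + 2) = m^3 + 6m^2 + 7m + 3,
and (m+1)^3 + 3·(m+1)^2 − 2·(m+1) + 1 = m^3 + 6m^2 + 7m + 3.
This completes the inductive step, so h[n] = n^3 + 3n^2 − 2n + 1 for all n ≥ 0.

h[n] = n^3 + 3n^2 − 2n + 1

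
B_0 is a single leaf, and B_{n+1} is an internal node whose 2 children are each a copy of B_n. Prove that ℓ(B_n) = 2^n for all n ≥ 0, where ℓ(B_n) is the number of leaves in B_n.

Base case: ℓ(B_0) = 1, and 2^0 = 1.
Assume ℓ(B_j) = 2^j.
Then ℓ(B_{j+1}) = 2·ℓ(B_j) = 2·2^j = 2^{j+1}.
Hence ℓ(B_n) = 2^n for every n ≥ 0, by induction.

ℓ(B_n) = 2^n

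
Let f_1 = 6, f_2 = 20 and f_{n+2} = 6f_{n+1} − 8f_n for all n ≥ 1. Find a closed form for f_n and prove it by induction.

Claim: f_n = 2^n + 4^n.

Base cases: f_1 = 6 and 2^1 + 4^1 = 6; f_2 = 20 and 2^2 + 4^2 = 20.
Assume f_j = 2^j + 4^j for all 1 ≤ j ≤ m, where m ≥ 2.
Then f_{m+1} = 6f_m − 8f_{m−1} = 6·(2^m + 4^m) − 8·(2^{m−1} + 4^{m−1}) = (6·2 − 8)2^{m−1} + (6·4 − 8)4^{m−1} = 4·2^{m−1} + 16·4^{m−1} = 2^{m+1} + 4^{m+1}.
Hence f_n = 2^n + 4^n for every n ≥ 1, by strong induction.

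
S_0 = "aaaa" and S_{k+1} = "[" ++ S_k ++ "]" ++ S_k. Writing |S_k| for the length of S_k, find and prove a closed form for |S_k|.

Claim: |S_k| = 6·2^k − 2.

Base case: |S_0| = 4, and 6·2^0 − 2 = 4.
Assume |S_r| = 6·2^r − 2.
Then |S_{r+1}| = 1 + |S_r| + 1 + |S_r| = 2|S_r| + 2 = 2(6·2^r − 2) + 2 = 6·2^{r+1} − 4 + 2 = 6·2^{r+1} − 2.
By induction, |S_k| = 6·2^k − 2 for all k ≥ 0.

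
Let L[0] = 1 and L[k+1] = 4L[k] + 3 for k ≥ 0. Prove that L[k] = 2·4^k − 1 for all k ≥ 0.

Base case: L[0] = 1, and 2·4^0 − 1 = 2 − 1 = 1.
Assume L[m] = 2·4^m − 1 for some m ≥ 0.
Then L[m+1] = 4L[m] + 3 = 4·(2·4^m − 1) + 3 = 8·4^m − 4 + 3 = 2·4^{m+1} − 1.
By induction, L[k] = 2·4^k − 1 for all k ≥ 0.

L[k] = 2·4^k − 1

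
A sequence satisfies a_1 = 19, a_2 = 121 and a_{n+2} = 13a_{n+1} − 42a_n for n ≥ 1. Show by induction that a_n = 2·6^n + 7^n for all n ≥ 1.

Base cases: a_1 = 19 and 2·6^1 + 7^1 = 19; a_2 = 121 and 2·6^2 + 7^2 = 121.
Assume a_i = 2·6^i + 7^i for all 1 ≤ i ≤ j, where j ≥ 2.
Then a_{j+1} = 13a_j − 42a_{j−1} = 13·(2·6^j + 7^j) − 42·(2·6^{j−1} + 7^{j−1}) = 2·(13·6 − 42)6^{j−1} + (13·7 − 42)7^{j−1} = 72·6^{j−1} + 49·7^{j−1} = 2·6^{j+1} + 7^{j+1}.
So the formula holds for j+1, and by strong induction a_n = 2·6^n + 7^n for all n ≥ 1.

a_n = 2·6^n + 7^n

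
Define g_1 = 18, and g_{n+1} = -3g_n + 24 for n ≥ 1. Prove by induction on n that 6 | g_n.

Base case: g_1 = 18 = 6·3, so 6 | g_1.
Assume 6 | g_r, so g_r = 6t for some integer t.
Then g_{r+1} = -3g_r + 24 = -3·(6t) + 24 = 6(-3t + 4), so 6 | g_{r+1}.
By induction, 6 | g_n for all n ≥ 1.

6 | g_n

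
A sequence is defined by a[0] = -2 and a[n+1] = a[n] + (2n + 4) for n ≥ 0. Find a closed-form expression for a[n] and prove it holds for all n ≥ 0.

Claim: a[n] = n^2 + 3n − 2.

Base case: a[0] = -2, and 0^2 + 3·0 − 2 = -2.
Assume a[k] = k^2 + 3k − 2.
Then a[k+1] = a[k] + (2k + 4) = (k^2 + 3k − 2) + (2k + 4) = k^2 + 5k + 2,
and (k+1)^2 + 3·(k+1) − 2 = k^2 + 5k + 2.
This completes the inductive step, so a[n] = n^2 + 3n − 2 for all n ≥ 0.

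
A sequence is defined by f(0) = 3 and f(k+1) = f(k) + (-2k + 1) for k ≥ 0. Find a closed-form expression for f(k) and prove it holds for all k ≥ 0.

Claim: f(k) = -k^2 + 2k + 3.

Base case: f(0) = 3, and -0^2 + 2·0 + 3 = 3.
Assume f(m) = -m^2 + 2m + 3.
Then f(m+1) = f(m) + (-2m + 1) = (-m^2 + 2m + 3) + (-2m + 1) = -m^2 + 4,
and -(m+1)^2 + 2·(m+1) + 3 = -m^2 + 4.
This completes the inductive step, so f(k) = -k^2 + 2k + 3 for all k ≥ 0.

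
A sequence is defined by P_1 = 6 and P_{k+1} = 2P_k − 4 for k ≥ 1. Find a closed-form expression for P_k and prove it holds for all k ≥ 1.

Claim: P_k = 2^k + 4.

Base case: P_1 = 6, and 2^1 + 4 = 2 + 4 = 6.
Assume P_m = 2^m + 4 for some m ≥ 1.
Then P_{m+1} = 2P_m − 4 = 2·(2^m + 4) − 4 = 2^{m+1} + 8 − 4 = 2^{m+1} + 4.
This completes the inductive step, so P_k = 2^k + 4 for all k ≥ 1.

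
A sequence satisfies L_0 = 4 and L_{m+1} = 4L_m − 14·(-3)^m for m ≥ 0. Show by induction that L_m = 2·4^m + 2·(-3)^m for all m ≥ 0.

Base case: L_0 = 4, and 2·4^0 + 2·(-3)^0 = 2 + 2 = 4.
Assume L_j = 2·4^j + 2·(-3)^j for some j ≥ 0.
Then L_{j+1} = 4L_j − 14·(-3)^j = 4·(2·4^j + 2·(-3)^j) − 14·(-3)^j = 2·4^{j+1} + 8·(-3)^j − 14·(-3)^j = 2·4^{j+1} − 6·(-3)^j = 2·4^{j+1} + 2·(-3)^{j+1}.
So the formula holds for j+1, and by induction L_m = 2·4^m + 2·(-3)^m for all m ≥ 0.

L_m = 2·4^m + 2·(-3)^m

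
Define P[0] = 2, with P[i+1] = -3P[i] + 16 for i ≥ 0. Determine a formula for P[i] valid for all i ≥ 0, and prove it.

Claim: P[i] = -2·(-3)^i + 4.

Base case: P[0] = 2, and -2·(-3)^0 + 4 = -2 + 4 = 2.
Assume P[r] = -2·(-3)^r + 4 for some r ≥ 0.
Then P[r+1] = -3P[r] + 16 = -3·(-2·(-3)^r + 4) + 16 = 6·(-3)^r − 12 + 16 = -2·(-3)^{r+1} + 4.
Hence P[i] = -2·(-3)^i + 4 for every i ≥ 0, by induction.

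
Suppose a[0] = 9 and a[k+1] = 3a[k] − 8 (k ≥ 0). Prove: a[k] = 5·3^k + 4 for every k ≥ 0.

Base case: a[0] = 9, and 5·3^0 + 4 = 5 + 4 = 9.
Assume a[j] = 5·3^j + 4 for some j ≥ 0.
Then a[j+1] = 3a[j] − 8 = 3·(5·3^j + 4) − 8 = 15·3^j + 12 − 8 = 5·3^{j+1} + 4.
By induction, a[k] = 5·3^k + 4 for all k ≥ 0.

a[k] = 5·3^k + 4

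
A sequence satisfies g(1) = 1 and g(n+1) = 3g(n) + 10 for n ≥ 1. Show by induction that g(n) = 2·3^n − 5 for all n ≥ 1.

Base case: g(1) = 1, and 2·3^1 − 5 = 6 − 5 = 1.
Assume g(r) = 2·3^r − 5 for some r ≥ 1.
Then g(r+1) = 3g(r) + 10 = 3·(2·3^r − 5) + 10 = 6·3^r − 15 + 10 = 2·3^{r+1} − 5.
By induction, g(n) = 2·3^n − 5 for all n ≥ 1.

g(n) = 2·3^n − 5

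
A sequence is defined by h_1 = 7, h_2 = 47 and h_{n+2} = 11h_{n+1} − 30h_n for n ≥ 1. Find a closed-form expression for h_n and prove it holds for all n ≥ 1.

Claim: h_n = -5^n + 2·6^n.

Base cases: h_1 = 7 and -5^1 + 2·6^1 = 7; h_2 = 47 and -5^2 + 2·6^2 = 47.
Assume h_j = -5^j + 2·6^j for all 1 ≤ j ≤ k, where k ≥ 2.
Then h_{k+1} = 11h_k − 30h_{k−1} = 11·(-5^k + 2·6^k) − 30·(-5^{k−1} + 2·6^{k−1}) = -(11·5 − 30)5^{k−1} + 2·(11·6 − 30)6^{k−1} = -25·5^{k−1} + 72·6^{k−1} = -5^{k+1} + 2·6^{k+1}.
So the formula holds for k+1, and by strong induction h_n = -5^n + 2·6^n for all n ≥ 1.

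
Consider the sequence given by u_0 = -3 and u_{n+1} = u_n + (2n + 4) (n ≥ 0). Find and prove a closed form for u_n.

Claim: u_n = n^2 + 3n − 3.

Base case: u_0 = -3, and 0^2 + 3·0 − 3 = -3.
Assume u_k = k^2 + 3k − 3.
Then u_{k+1} = u_k + (2k + 4) = (k^2 + 3k − 3) + (2k + 4) = k^2 + 5k + 1,
and (k+1)^2 + 3·(k+1) − 3 = k^2 + 5k + 1.
By induction, u_n = n^2 + 3n − 3 for all n ≥ 0.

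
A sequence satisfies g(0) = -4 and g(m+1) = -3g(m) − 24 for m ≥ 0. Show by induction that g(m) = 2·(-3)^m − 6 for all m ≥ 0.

Base case: g(0) = -4, and 2·(-3)^0 − 6 = 2 − 6 = -4.
Assume g(k) = 2·(-3)^k − 6 for some k ≥ 0.
Then g(k+1) = -3g(k) − 24 = -3·(2·(-3)^k − 6) − 24 = -6·(-3)^k + 18 − 24 = 2·(-3)^{k+1} − 6.
So the formula holds for k+1, and by induction g(m) = 2·(-3)^m − 6 for all m ≥ 0.

g(m) = 2·(-3)^m − 6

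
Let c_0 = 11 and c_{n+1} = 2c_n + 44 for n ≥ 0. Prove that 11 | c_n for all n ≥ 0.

Base case: c_0 = 11 = 11·1, so 11 | c_0.
Assume 11 | c_r, so c_r = 11t for some integer t.
Then c_{r+1} = 2c_r + 44 = 2·(11t) + 44 = 11(2t + 4), so 11 | c_{r+1}.
By induction, 11 | c_n for all n ≥ 0.

11 | c_n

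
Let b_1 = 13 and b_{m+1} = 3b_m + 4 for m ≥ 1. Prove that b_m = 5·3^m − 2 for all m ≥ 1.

Base case: b_1 = 13, and 5·3^1 − 2 = 15 − 2 = 13.
Assume b_k = 5·3^k − 2 for some k ≥ 1.
Then b_{k+1} = 3b_k + 4 = 3·(5·3^k − 2) + 4 = 15·3^k − 6 + 4 = 5·3^{k+1} − 2.
By induction, b_m = 5·3^m − 2 for all m ≥ 1.

b_m = 5·3^m − 2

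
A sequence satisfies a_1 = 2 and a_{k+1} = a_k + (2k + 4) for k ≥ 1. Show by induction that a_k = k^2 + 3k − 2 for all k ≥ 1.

Base case: a_1 = 2, and 1^2 + 3·1 − 2 = 2.
Assume a_j = j^2 + 3j − 2.
Then a_{j+1} = a_j + (2j + 4) = (j^2 + 3j − 2) + (2j + 4) = j^2 + 5j + 2,
and (j+1)^2 + 3·(j+1) − 2 = j^2 + 5j + 2.
Hence a_k = k^2 + 3k − 2 for every k ≥ 1, by induction.

a_k = k^2 + 3k − 2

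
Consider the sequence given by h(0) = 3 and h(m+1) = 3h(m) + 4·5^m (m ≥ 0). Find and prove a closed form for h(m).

Claim: h(m) = 3^m + 2·5^m.

Base case: h(0) = 3, and 3^0 + 2·5^0 = 1 + 2 = 3.
Assume h(j) = 3^j + 2·5^j for some j ≥ 0.
Then h(j+1) = 3h(j) + 4·5^j = 3·(3^j + 2·5^j) + 4·5^j = 3^{j+1} + 6·5^j + 4·5^j = 3^{j+1} + 10·5^j = 3^{j+1} + 2·5^{j+1}.
Hence h(m) = 3^m + 2·5^m for every m ≥ 0, by induction.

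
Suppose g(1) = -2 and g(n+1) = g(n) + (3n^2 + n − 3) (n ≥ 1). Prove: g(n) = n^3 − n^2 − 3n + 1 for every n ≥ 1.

Base case: g(1) = -2, and 1^3 − 1^2 − 3·1 + 1 = -2.
Assume g(j) = j^3 − j^2 − 3j + 1.
Then g(j+1) = g(j) + (3j^2 + j − 3) = (j^3 − j^2 − 3j + 1) + (3j^2 + j − 3) = j^3 + 2j^2 − 2j − 2,
and (j+1)^3 − (j+1)^2 − 3·(j+1) + 1 = j^3 + 2j^2 − 2j − 2.
Hence g(n) = n^3 − n^2 − 3n + 1 for every n ≥ 1, by induction.

g(n) = n^3 − n^2 − 3n + 1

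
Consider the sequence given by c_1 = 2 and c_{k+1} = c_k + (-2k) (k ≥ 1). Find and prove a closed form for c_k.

Claim: c_k = -k^2 + k + 2.

Base case: c_1 = 2, and -1^2 + 1 + 2 = 2.
Assume c_r = -r^2 + r + 2.
Then c_{r+1} = c_r + (-2r) = (-r^2 + r + 2) + (-2r) = -r^2 − r + 2,
and -(r+1)^2 + (r+1) + 2 = -r^2 − r + 2.
Hence c_k = -k^2 + k + 2 for every k ≥ 1, by induction.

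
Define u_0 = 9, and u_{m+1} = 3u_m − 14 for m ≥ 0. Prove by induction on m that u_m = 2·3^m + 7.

Base case: u_0 = 9, and 2·3^0 + 7 = 2 + 7 = 9.
Assume u_k = 2·3^k + 7 for some k ≥ 0.
Then u_{k+1} = 3u_k − 14 = 3·(2·3^k + 7) − 14 = 6·3^k + 21 − 14 = 2·3^{k+1} + 7.
Hence u_m = 2·3^m + 7 for every m ≥ 0, by induction.

u_m = 2·3^m + 7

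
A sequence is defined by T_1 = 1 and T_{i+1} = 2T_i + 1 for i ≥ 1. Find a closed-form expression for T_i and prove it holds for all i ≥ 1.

Claim: T_i = 2^i − 1.

Base case: T_1 = 1, and 2^1 − 1 = 2 − 1 = 1.
Assume T_r = 2^r − 1 for some r ≥ 1.
Then T_{r+1} = 2T_r + 1 = 2·(2^r − 1) + 1 = 2^{r+1} − 2 + 1 = 2^{r+1} − 1.
So the formula holds for r+1, and by induction T_i = 2^i − 1 for all i ≥ 1.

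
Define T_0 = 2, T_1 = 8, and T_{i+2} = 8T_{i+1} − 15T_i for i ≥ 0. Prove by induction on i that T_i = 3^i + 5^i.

Base cases: T_0 = 2 and 3^0 + 5^0 = 2; T_1 = 8 and 3^1 + 5^1 = 8.
Assume T_j = 3^j + 5^j for all 0 ≤ j ≤ m, where m ≥ 1.
Then T_{m+1} = 8T_m − 15T_{m−1} = 8·(3^m + 5^m) − 15·(3^{m−1} + 5^{m−1}) = (8·3 − 15)3^{m−1} + (8·5 − 15)5^{m−1} = 9·3^{m−1} + 25·5^{m−1} = 3^{m+1} + 5^{m+1}.
Hence T_i = 3^i + 5^i for every i ≥ 0, by strong induction.

T_i = 3^i + 5^i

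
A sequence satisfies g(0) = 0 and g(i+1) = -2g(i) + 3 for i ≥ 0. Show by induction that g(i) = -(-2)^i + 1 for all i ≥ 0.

Base case: g(0) = 0, and -(-2)^0 + 1 = -1 + 1 = 0.
Assume g(m) = -(-2)^m + 1 for some m ≥ 0.
Then g(m+1) = -2g(m) + 3 = -2·(-(-2)^m + 1) + 3 = 2·(-2)^m − 2 + 3 = -(-2)^{m+1} + 1.
Hence g(i) = -(-2)^i + 1 for every i ≥ 0, by induction.

g(i) = -(-2)^i + 1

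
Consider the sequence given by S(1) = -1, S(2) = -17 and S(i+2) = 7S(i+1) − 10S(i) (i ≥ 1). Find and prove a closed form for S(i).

Claim: S(i) = 2·2^i − 5^i.

Base cases: S(1) = -1 and 2·2^1 − 5^1 = -1; S(2) = -17 and 2·2^2 − 5^2 = -17.
Assume S(t) = 2·2^t − 5^t for all 1 ≤ t ≤ j, where j ≥ 2.
Then S(j+1) = 7S(j) − 10S(j−1) = 7·(2·2^j − 5^j) − 10·(2·2^{j−1} − 5^{j−1}) = 2·(7·2 − 10)2^{j−1} − (7·5 − 10)5^{j−1} = 8·2^{j−1} − 25·5^{j−1} = 2·2^{j+1} − 5^{j+1}.
By strong induction, S(i) = 2·2^i − 5^i for all i ≥ 1.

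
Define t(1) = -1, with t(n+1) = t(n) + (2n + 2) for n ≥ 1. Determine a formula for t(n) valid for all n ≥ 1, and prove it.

Claim: t(n) = n^2 + n − 3.

Base case: t(1) = -1, and 1^2 + 1 − 3 = -1.
Assume t(m) = m^2 + m − 3.
Then t(m+1) = t(m) + (2m + 2) = (m^2 + m − 3) + (2m + 2) = m^2 + 3m − 1,
and (m+1)^2 + (m+1) − 3 = m^2 + 3m − 1.
By induction, t(n) = n^2 + n − 3 for all n ≥ 1.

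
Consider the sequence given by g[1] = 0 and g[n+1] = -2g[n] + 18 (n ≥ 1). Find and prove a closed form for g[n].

Claim: g[n] = 3·(-2)^n + 6.

Base case: g[1] = 0, and 3·(-2)^1 + 6 = -6 + 6 = 0.
Assume g[j] = 3·(-2)^j + 6 for some j ≥ 1.
Then g[j+1] = -2g[j] + 18 = -2·(3·(-2)^j + 6) + 18 = -6·(-2)^j − 12 + 18 = 3·(-2)^{j+1} + 6.
Hence g[n] = 3·(-2)^n + 6 for every n ≥ 1, by induction.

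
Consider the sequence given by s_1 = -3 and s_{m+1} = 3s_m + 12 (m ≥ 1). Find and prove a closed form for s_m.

Claim: s_m = 3^m − 6.

Base case: s_1 = -3, and 3^1 − 6 = 3 − 6 = -3.
Assume s_r = 3^r − 6 for some r ≥ 1.
Then s_{r+1} = 3s_r + 12 = 3·(3^r − 6) + 12 = 3^{r+1} − 18 + 12 = 3^{r+1} − 6.
Hence s_m = 3^m − 6 for every m ≥ 1, by induction.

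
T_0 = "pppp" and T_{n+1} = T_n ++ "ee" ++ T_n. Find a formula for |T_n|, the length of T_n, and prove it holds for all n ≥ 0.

Claim: |T_n| = 6·2^n − 2.

Base case: |T_0| = 4, and 6·2^0 − 2 = 4.
Assume |T_k| = 6·2^k − 2.
Then |T_{k+1}| = |T_k| + 2 + |T_k| = 2|T_k| + 2 = 2(6·2^k − 2) + 2 = 6·2^{k+1} − 4 + 2 = 6·2^{k+1} − 2.
This completes the inductive step, so |T_n| = 6·2^n − 2 for all n ≥ 0.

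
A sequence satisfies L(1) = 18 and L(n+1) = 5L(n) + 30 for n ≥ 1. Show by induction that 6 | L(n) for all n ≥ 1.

Base case: L(1) = 18 = 6·3, so 6 | L(1).
Assume 6 | L(m), so L(m) = 6t for some integer t.
Then L(m+1) = 5L(m) + 30 = 5·(6t) + 30 = 6(5t + 5), so 6 | L(m+1).
By induction, 6 | L(n) for all n ≥ 1.

6 | L(n)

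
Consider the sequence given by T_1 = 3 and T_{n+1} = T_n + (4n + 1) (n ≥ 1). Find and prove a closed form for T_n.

Claim: T_n = 2n^2 − n + 2.

Base case: T_1 = 3, and 2·1^2 − 1 + 2 = 3.
Assume T_j = 2j^2 − j + 2.
Then T_{j+1} = T_j + (4j + 1) = (2j^2 − j + 2) + (4j + 1) = 2j^2 + 3j + 3,
and 2·(j+1)^2 − (j+1) + 2 = 2j^2 + 3j + 3.
This completes the inductive step, so T_n = 2n^2 − n + 2 for all n ≥ 1.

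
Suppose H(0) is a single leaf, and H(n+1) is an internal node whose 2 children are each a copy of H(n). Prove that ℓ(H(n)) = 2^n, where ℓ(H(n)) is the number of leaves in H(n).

Base case: ℓ(H(0)) = 1, and 2^0 = 1.
Assume ℓ(H(r)) = 2^r.
Then ℓ(H(r+1)) = 2·ℓ(H(r)) = 2·2^r = 2^{r+1}.
By induction, ℓ(H(n)) = 2^n for all n ≥ 0.

ℓ(H(n)) = 2^n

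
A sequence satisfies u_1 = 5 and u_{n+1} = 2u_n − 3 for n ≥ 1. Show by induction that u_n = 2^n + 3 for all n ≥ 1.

Base case: u_1 = 5, and 2^1 + 3 = 2 + 3 = 5.
Assume u_r = 2^r + 3 for some r ≥ 1.
Then u_{r+1} = 2u_r − 3 = 2·(2^r + 3) − 3 = 2^{r+1} + 6 − 3 = 2^{r+1} + 3.
So the formula holds for r+1, and by induction u_n = 2^n + 3 for all n ≥ 1.

u_n = 2^n + 3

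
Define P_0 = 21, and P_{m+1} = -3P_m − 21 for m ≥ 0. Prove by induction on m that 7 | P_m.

Base case: P_0 = 21 = 7·3, so 7 | P_0.
Assume 7 | P_r, so P_r = 7t for some integer t.
Then P_{r+1} = -3P_r − 21 = -3·(7t) − 21 = 7(-3t − 3), so 7 | P_{r+1}.
Hence 7 | P_m for every m ≥ 0, by induction.

7 | P_m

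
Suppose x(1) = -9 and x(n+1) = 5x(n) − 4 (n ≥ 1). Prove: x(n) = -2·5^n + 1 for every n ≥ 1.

Base case: x(1) = -9, and -2·5^1 + 1 = -10 + 1 = -9.
Assume x(m) = -2·5^m + 1 for some m ≥ 1.
Then x(m+1) = 5x(m) − 4 = 5·(-2·5^m + 1) − 4 = -10·5^m + 5 − 4 = -2·5^{m+1} + 1.
By induction, x(n) = -2·5^n + 1 for all n ≥ 1.

x(n) = -2·5^n + 1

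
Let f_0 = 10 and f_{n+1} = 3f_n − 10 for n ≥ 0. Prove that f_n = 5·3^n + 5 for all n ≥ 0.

Base case: f_0 = 10, and 5·3^0 + 5 = 5 + 5 = 10.
Assume f_j = 5·3^j + 5 for some j ≥ 0.
Then f_{j+1} = 3f_j − 10 = 3·(5·3^j + 5) − 10 = 15·3^j + 15 − 10 = 5·3^{j+1} + 5.
By induction, f_n = 5·3^n + 5 for all n ≥ 0.

f_n = 5·3^n + 5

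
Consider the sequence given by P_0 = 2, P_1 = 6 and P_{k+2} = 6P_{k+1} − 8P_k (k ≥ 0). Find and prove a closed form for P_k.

Claim: P_k = 4^k + 2^k.

Base cases: P_0 = 2 and 4^0 + 2^0 = 2; P_1 = 6 and 4^1 + 2^1 = 6.
Assume P_j = 4^j + 2^j for all 0 ≤ j ≤ r, where r ≥ 1.
Then P_{r+1} = 6P_r − 8P_{r−1} = 6·(4^r + 2^r) − 8·(4^{r−1} + 2^{r−1}) = (6·4 − 8)4^{r−1} + (6·2 − 8)2^{r−1} = 16·4^{r−1} + 4·2^{r−1} = 4^{r+1} + 2^{r+1}.
This completes the inductive step, so P_k = 4^k + 2^k for all k ≥ 0.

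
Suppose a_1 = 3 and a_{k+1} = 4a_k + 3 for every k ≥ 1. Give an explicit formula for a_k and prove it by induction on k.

Claim: a_k = 4^k − 1.

Base case: a_1 = 3, and 4^1 − 1 = 4 − 1 = 3.
Assume a_r = 4^r − 1 for some r ≥ 1.
Then a_{r+1} = 4a_r + 3 = 4·(4^r − 1) + 3 = 4^{r+1} − 4 + 3 = 4^{r+1} − 1.
So the formula holds for r+1, and by induction a_k = 4^k − 1 for all k ≥ 1.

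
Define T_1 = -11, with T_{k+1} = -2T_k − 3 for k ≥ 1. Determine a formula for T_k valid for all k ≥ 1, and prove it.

Claim: T_k = 5·(-2)^k − 1.

Base case: T_1 = -11, and 5·(-2)^1 − 1 = -10 − 1 = -11.
Assume T_j = 5·(-2)^j − 1 for some j ≥ 1.
Then T_{j+1} = -2T_j − 3 = -2·(5·(-2)^j − 1) − 3 = -10·(-2)^j + 2 − 3 = 5·(-2)^{j+1} − 1.
This completes the inductive step, so T_k = 5·(-2)^k − 1 for all k ≥ 1.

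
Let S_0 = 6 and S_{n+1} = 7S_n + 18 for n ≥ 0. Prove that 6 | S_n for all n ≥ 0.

Base case: S_0 = 6 = 6·1, so 6 | S_0.
Assume 6 | S_j, so S_j = 6t for some integer t.
Then S_{j+1} = 7S_j + 18 = 7·(6t) + 18 = 6(7t + 3), so 6 | S_{j+1}.
So the property holds for j+1, and by induction 6 | S_n for all n ≥ 0.

6 | S_n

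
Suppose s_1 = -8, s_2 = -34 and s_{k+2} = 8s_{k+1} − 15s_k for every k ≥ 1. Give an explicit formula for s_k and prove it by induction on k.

Claim: s_k = -3^k − 5^k.

Base cases: s_1 = -8 and -3^1 − 5^1 = -8; s_2 = -34 and -3^2 − 5^2 = -34.
Assume s_j = -3^j − 5^j for all 1 ≤ j ≤ r, where r ≥ 2.
Then s_{r+1} = 8s_r − 15s_{r−1} = 8·(-3^r − 5^r) − 15·(-3^{r−1} − 5^{r−1}) = -(8·3 − 15)3^{r−1} − (8·5 − 15)5^{r−1} = -9·3^{r−1} − 25·5^{r−1} = -3^{r+1} − 5^{r+1}.
This completes the inductive step, so s_k = -3^k − 5^k for all k ≥ 1.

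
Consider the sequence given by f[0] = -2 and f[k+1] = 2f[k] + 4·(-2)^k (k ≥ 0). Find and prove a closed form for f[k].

Claim: f[k] = -2^k − (-2)^k.

Base case: f[0] = -2, and -2^0 − (-2)^0 = -1 − 1 = -2.
Assume f[j] = -2^j − (-2)^j for some j ≥ 0.
Then f[j+1] = 2f[j] + 4·(-2)^j = 2·(-2^j − (-2)^j) + 4·(-2)^j = -2^{j+1} − 2·(-2)^j + 4·(-2)^j = -2^{j+1} + 2·(-2)^j = -2^{j+1} − (-2)^{j+1}.
Hence f[k] = -2^k − (-2)^k for every k ≥ 0, by induction.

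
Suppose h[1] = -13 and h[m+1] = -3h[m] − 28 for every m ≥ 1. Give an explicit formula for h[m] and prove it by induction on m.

Claim: h[m] = 2·(-3)^m − 7.

Base case: h[1] = -13, and 2·(-3)^1 − 7 = -6 − 7 = -13.
Assume h[k] = 2·(-3)^k − 7 for some k ≥ 1.
Then h[k+1] = -3h[k] − 28 = -3·(2·(-3)^k − 7) − 28 = -6·(-3)^k + 21 − 28 = 2·(-3)^{k+1} − 7.
Hence h[m] = 2·(-3)^m − 7 for every m ≥ 1, by induction.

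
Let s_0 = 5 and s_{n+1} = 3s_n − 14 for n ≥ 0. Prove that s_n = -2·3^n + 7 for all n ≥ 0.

Base case: s_0 = 5, and -2·3^0 + 7 = -2 + 7 = 5.
Assume s_r = -2·3^r + 7 for some r ≥ 0.
Then s_{r+1} = 3s_r − 14 = 3·(-2·3^r + 7) − 14 = -6·3^r + 21 − 14 = -2·3^{r+1} + 7.
By induction, s_n = -2·3^n + 7 for all n ≥ 0.

s_n = -2·3^n + 7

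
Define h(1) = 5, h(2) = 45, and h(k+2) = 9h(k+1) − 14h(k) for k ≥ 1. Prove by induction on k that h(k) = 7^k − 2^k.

Base cases: h(1) = 5 and 7^1 − 2^1 = 5; h(2) = 45 and 7^2 − 2^2 = 45.
Assume h(j) = 7^j − 2^j for all 1 ≤ j ≤ m, where m ≥ 2.
Then h(m+1) = 9h(m) − 14h(m−1) = 9·(7^m − 2^m) − 14·(7^{m−1} − 2^{m−1}) = (9·7 − 14)7^{m−1} − (9·2 − 14)2^{m−1} = 49·7^{m−1} − 4·2^{m−1} = 7^{m+1} − 2^{m+1}.
By strong induction, h(k) = 7^k − 2^k for all k ≥ 1.

h(k) = 7^k − 2^k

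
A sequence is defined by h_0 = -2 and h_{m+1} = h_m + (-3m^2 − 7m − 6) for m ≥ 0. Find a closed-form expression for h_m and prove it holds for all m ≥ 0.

Claim: h_m = -m^3 − 2m^2 − 3m − 2.

Base case: h_0 = -2, and -0^3 − 2·0^2 − 3·0 − 2 = -2.
Assume h_r = -r^3 − 2r^2 − 3r − 2.
Then h_{r+1} = h_r + (-3r^2 − 7r − 6) = (-r^3 − 2r^2 − 3r − 2) + (-3r^2 − 7r − 6) = -r^3 − 5r^2 − 10r − 8,
and -(r+1)^3 − 2·(r+1)^2 − 3·(r+1) − 2 = -r^3 − 5r^2 − 10r − 8.
This completes the inductive step, so h_m = -m^3 − 2m^2 − 3m − 2 for all m ≥ 0.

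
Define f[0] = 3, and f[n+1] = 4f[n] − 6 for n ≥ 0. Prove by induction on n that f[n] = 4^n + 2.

Base case: f[0] = 3, and 4^0 + 2 = 1 + 2 = 3.
Assume f[r] = 4^r + 2 for some r ≥ 0.
Then f[r+1] = 4f[r] − 6 = 4·(4^r + 2) − 6 = 4^{r+1} + 8 − 6 = 4^{r+1} + 2.
Hence f[n] = 4^n + 2 for every n ≥ 0, by induction.

f[n] = 4^n + 2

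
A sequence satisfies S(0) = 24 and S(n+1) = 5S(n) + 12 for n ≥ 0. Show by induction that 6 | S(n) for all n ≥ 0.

Base case: S(0) = 24 = 6·4, so 6 | S(0).
Assume 6 | S(k), so S(k) = 6t for some integer t.
Then S(k+1) = 5S(k) + 12 = 5·(6t) + 12 = 6(5t + 2), so 6 | S(k+1).
Hence 6 | S(n) for every n ≥ 0, by induction.

6 | S(n)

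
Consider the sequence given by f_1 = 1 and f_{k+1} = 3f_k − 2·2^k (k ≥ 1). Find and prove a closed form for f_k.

Claim: f_k = -3^k + 2·2^k.

Base case: f_1 = 1, and -3^1 + 2·2^1 = -3 + 4 = 1.
Assume f_j = -3^j + 2·2^j for some j ≥ 1.
Then f_{j+1} = 3f_j − 2·2^j = 3·(-3^j + 2·2^j) − 2·2^j = -3^{j+1} + 6·2^j − 2·2^j = -3^{j+1} + 4·2^j = -3^{j+1} + 2·2^{j+1}.
Hence f_k = -3^k + 2·2^k for every k ≥ 1, by induction.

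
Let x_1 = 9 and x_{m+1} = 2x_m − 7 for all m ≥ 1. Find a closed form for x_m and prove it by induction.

Claim: x_m = 2^m + 7.

Base case: x_1 = 9, and 2^1 + 7 = 2 + 7 = 9.
Assume x_k = 2^k + 7 for some k ≥ 1.
Then x_{k+1} = 2x_k − 7 = 2·(2^k + 7) − 7 = 2^{k+1} + 14 − 7 = 2^{k+1} + 7.
By induction, x_m = 2^m + 7 for all m ≥ 1.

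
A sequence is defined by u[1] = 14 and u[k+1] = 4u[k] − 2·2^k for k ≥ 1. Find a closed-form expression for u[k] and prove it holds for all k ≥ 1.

Claim: u[k] = 3·4^k + 2^k.

Base case: u[1] = 14, and 3·4^1 + 2^1 = 12 + 2 = 14.
Assume u[j] = 3·4^j + 2^j for some j ≥ 1.
Then u[j+1] = 4u[j] − 2·2^j = 4·(3·4^j + 2^j) − 2·2^j = 3·4^{j+1} + 4·2^j − 2·2^j = 3·4^{j+1} + 2·2^j = 3·4^{j+1} + 2^{j+1}.
By induction, u[k] = 3·4^k + 2^k for all k ≥ 1.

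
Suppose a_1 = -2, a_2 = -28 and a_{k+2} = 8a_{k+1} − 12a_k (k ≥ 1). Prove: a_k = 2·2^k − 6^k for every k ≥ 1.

Base cases: a_1 = -2 and 2·2^1 − 6^1 = -2; a_2 = -28 and 2·2^2 − 6^2 = -28.
Assume a_i = 2·2^i − 6^i for all 1 ≤ i ≤ j, where j ≥ 2.
Then a_{j+1} = 8a_j − 12a_{j−1} = 8·(2·2^j − 6^j) − 12·(2·2^{j−1} − 6^{j−1}) = 2·(8·2 − 12)2^{j−1} − (8·6 − 12)6^{j−1} = 8·2^{j−1} − 36·6^{j−1} = 2·2^{j+1} − 6^{j+1}.
By strong induction, a_k = 2·2^k − 6^k for all k ≥ 1.

a_k = 2·2^k − 6^k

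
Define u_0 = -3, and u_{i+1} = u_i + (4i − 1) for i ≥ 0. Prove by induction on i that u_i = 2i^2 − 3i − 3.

Base case: u_0 = -3, and 2·0^2 − 3·0 − 3 = -3.
Assume u_m = 2m^2 − 3m − 3.
Then u_{m+1} = u_m + (4m − 1) = (2m^2 − 3m − 3) + (4m − 1) = 2m^2 + m − 4,
and 2·(m+1)^2 − 3·(m+1) − 3 = 2m^2 + m − 4.
This completes the inductive step, so u_i = 2i^2 − 3i − 3 for all i ≥ 0.

u_i = 2i^2 − 3i − 3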